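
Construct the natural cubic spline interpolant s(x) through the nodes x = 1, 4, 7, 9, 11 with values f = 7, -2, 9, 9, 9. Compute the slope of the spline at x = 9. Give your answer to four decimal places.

-0.6095

Put M_i = s'' at the i-th knot. Here h = (3, 3, 2, 2) and Δ = (-3, 11/3, 0, 0), so the interior equations h_(i-1)·M_(i-1) + 2(h_(i-1)+h_i)·M_i + h_i·M_(i+1) = 6(Δ_i − Δ_(i-1)) read
  3·M_0 + 12·M_1 + 3·M_2 = 6(Δ_1 - Δ_0) = 40
  3·M_1 + 10·M_2 + 2·M_3 = 6(Δ_2 - Δ_1) = -22
  2·M_2 + 8·M_3 + 2·M_4 = 6(Δ_3 - Δ_2) = 0
Natural end conditions: M_0 = M_4 = 0.
Solving: M_0 = 0, M_1 = 446/105, M_2 = -128/35, M_3 = 32/35, M_4 = 0.
On [9, 11], s'(x) = b_3 + 2c_3·(x - 9) + 3d_3·(x - 9)² with b_3 = Δ_3 - h_3(2M_3 + M_4)/6 = -64/105, c_3 = M_3/2 = 16/35, d_3 = (M_4 - M_3)/(6h_3) = -8/105. So s'(9) = -64/105.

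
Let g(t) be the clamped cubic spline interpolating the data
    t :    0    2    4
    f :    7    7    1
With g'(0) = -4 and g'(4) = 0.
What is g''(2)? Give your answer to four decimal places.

-6.5000

Put M_i = g'' at the i-th knot. Here h = (2, 2) and Δ = (0, -3), so the interior equations h_(i-1)·M_(i-1) + 2(h_(i-1)+h_i)·M_i + h_i·M_(i+1) = 6(Δ_i − Δ_(i-1)) read
  2·M_0 + 8·M_1 + 2·M_2 = 6(Δ_1 - Δ_0) = -18
Clamped end conditions give two more equations: 2h_0·M_0 + h_0·M_1 = 6(Δ_0 - g'(0)) = 24 and h_1·M_1 + 2h_1·M_2 = 6(g'(4) - Δ_1) = 18.
Hence M_0 = 37/4, M_1 = -13/2, M_2 = 31/4.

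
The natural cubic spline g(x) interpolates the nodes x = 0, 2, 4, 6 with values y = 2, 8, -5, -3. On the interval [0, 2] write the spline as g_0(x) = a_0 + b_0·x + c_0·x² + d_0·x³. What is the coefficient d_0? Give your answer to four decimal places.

Put M_i = g'' at the i-th knot. Here h = (2, 2, 2) and Δ = (3, -13/2, 1), so the interior equations h_(i-1)·M_(i-1) + 2(h_(i-1)+h_i)·M_i + h_i·M_(i+1) = 6(Δ_i − Δ_(i-1)) read
  2·M_0 + 8·M_1 + 2·M_2 = 6(Δ_1 - Δ_0) = -57
  2·M_1 + 8·M_2 + 2·M_3 = 6(Δ_2 - Δ_1) = 45
Natural end conditions: M_0 = M_3 = 0.
Solving the tridiagonal system: M_0 = 0, M_1 = -91/10, M_2 = 79/10, M_3 = 0.
On [0, 2], with g_0(x) = a_0 + b_0·x + c_0·x² + d_0·x³: c_0 = M_0/2 = 0, d_0 = (M_1 - M_0)/(6h_0) = -91/120, b_0 = Δ_0 - h_0(2M_0 + M_1)/6 = 181/30.

-0.7583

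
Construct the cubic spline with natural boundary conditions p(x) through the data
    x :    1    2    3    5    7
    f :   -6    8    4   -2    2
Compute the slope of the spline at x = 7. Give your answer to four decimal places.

2.8452

Let M_i = p''(x_i). Step sizes h_i = 1, 1, 2, 2; slopes of the chords Δ_i = (y_(i+1) - y_i)/h_i = 14, -4, -3, 2.
  1·M_0 + 4·M_1 + 1·M_2 = 6(Δ_1 - Δ_0) = -108
  1·M_1 + 6·M_2 + 2·M_3 = 6(Δ_2 - Δ_1) = 6
  2·M_2 + 8·M_3 + 2·M_4 = 6(Δ_3 - Δ_2) = 30
Natural end conditions: M_0 = M_4 = 0.
Solving the tridiagonal system: M_0 = 0, M_1 = -395/14, M_2 = 34/7, M_3 = 71/28, M_4 = 0.
On [5, 7], p'(x) = b_3 + 2c_3·(x - 5) + 3d_3·(x - 5)² with b_3 = Δ_3 - h_3(2M_3 + M_4)/6 = 13/42, c_3 = M_3/2 = 71/56, d_3 = (M_4 - M_3)/(6h_3) = -71/336. So p'(7) = 239/84.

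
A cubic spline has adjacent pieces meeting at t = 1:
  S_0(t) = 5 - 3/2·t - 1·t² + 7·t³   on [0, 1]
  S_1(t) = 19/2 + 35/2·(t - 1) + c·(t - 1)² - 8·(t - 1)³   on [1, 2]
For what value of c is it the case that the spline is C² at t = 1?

S_0''(t) = -2 + 42·t, so S_0''(1) = 40. On the right, S_1''(1) = 2c, so c = 20.

20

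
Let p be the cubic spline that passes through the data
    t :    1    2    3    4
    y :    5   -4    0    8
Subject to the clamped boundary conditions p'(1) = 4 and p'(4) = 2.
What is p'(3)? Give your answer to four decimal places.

Let M_i = p''(x_i). Step sizes h_i = 1, 1, 1; slopes of the chords Δ_i = (y_(i+1) - y_i)/h_i = -9, 4, 8.
  1·M_0 + 4·M_1 + 1·M_2 = 6(Δ_1 - Δ_0) = 78
  1·M_1 + 4·M_2 + 1·M_3 = 6(Δ_2 - Δ_1) = 24
Clamped end conditions give two more equations: 2h_0·M_0 + h_0·M_1 = 6(Δ_0 - p'(1)) = -78 and h_2·M_2 + 2h_2·M_3 = 6(p'(4) - Δ_2) = -36.
Solving: M_0 = -166/3, M_1 = 98/3, M_2 = 8/3, M_3 = -58/3.
On [3, 4], p'(t) = b_2 + 2c_2·(t - 3) + 3d_2·(t - 3)² with b_2 = Δ_2 - h_2(2M_2 + M_3)/6 = 31/3, c_2 = M_2/2 = 4/3, d_2 = (M_3 - M_2)/(6h_2) = -11/3. So p'(3) = 31/3.

10.3333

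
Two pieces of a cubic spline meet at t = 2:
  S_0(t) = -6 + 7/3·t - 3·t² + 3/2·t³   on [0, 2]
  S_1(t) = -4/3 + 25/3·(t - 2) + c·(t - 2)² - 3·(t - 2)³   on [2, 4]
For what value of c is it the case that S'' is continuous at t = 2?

S_0''(t) = -6 + 9·t, so S_0''(2) = 12. On the right, S_1''(2) = 2c, so c = 6.

6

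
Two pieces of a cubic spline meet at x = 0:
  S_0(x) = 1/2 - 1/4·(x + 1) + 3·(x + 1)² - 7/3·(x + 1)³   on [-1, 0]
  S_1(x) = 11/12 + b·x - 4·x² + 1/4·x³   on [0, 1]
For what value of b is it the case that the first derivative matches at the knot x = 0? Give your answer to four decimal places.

S_0'(x) = -1/4 + 6·(x + 1) - 7·(x + 1)², so S_0'(0) = -5/4. On the right, S_1'(0) = b, so b = -5/4.

-1.2500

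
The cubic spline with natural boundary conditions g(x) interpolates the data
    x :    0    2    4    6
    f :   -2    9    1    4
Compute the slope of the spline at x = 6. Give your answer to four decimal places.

Put M_i = g'' at the i-th knot. Here h = (2, 2, 2) and Δ = (11/2, -4, 3/2), so the interior equations h_(i-1)·M_(i-1) + 2(h_(i-1)+h_i)·M_i + h_i·M_(i+1) = 6(Δ_i − Δ_(i-1)) read
  2·M_0 + 8·M_1 + 2·M_2 = 6(Δ_1 - Δ_0) = -57
  2·M_1 + 8·M_2 + 2·M_3 = 6(Δ_2 - Δ_1) = 33
Natural end conditions: M_0 = M_3 = 0.
Forward elimination and back-substitution give M_0 = 0, M_1 = -87/10, M_2 = 63/10, M_3 = 0.
On [4, 6], g'(x) = b_2 + 2c_2·(x - 4) + 3d_2·(x - 4)² with b_2 = Δ_2 - h_2(2M_2 + M_3)/6 = -27/10, c_2 = M_2/2 = 63/20, d_2 = (M_3 - M_2)/(6h_2) = -21/40. So g'(6) = 18/5.

3.6000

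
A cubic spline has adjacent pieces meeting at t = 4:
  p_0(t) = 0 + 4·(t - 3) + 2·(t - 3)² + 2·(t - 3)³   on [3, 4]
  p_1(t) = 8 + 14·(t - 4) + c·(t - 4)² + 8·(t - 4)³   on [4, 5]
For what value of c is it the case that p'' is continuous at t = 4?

8

p_0''(t) = 4 + 12·(t - 3), so p_0''(4) = 16. On the right, p_1''(4) = 2c, so c = 8.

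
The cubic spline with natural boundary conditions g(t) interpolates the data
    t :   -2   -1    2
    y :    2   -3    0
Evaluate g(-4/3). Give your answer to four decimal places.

Write m_i for g''(x_i). With h_i = 1, 3 and divided differences Δ_i = -5, 1, the continuity of g' gives the tridiagonal system
  1·m_0 + 8·m_1 + 3·m_2 = 6(Δ_1 - Δ_0) = 36
Natural end conditions: m_0 = m_2 = 0.
Solving: m_0 = 0, m_1 = 9/2, m_2 = 0.
On [-2, -1], g(t) = 2 - 23/4·(t + 2) + 0·(t + 2)² + 3/4·(t + 2)³.
With (t + 2) = 2/3: g(-4/3) = -29/18.

-1.6111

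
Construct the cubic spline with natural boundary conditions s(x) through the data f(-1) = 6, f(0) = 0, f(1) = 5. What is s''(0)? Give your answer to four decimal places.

16.5000

Write σ_i for s''(x_i). With h_i = 1, 1 and divided differences Δ_i = -6, 5, the continuity of s' gives the tridiagonal system
  1·σ_0 + 4·σ_1 + 1·σ_2 = 6(Δ_1 - Δ_0) = 66
Natural end conditions: σ_0 = σ_2 = 0.
Hence σ_0 = 0, σ_1 = 33/2, σ_2 = 0.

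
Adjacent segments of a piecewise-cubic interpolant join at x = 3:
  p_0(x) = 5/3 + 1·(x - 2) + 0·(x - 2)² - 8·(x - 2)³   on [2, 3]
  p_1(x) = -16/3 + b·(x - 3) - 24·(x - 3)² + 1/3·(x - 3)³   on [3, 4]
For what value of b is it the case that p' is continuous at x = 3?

p_0'(x) = 1 + 0·(x - 2) - 24·(x - 2)², so p_0'(3) = -23. On the right, p_1'(3) = b, so b = -23.

-23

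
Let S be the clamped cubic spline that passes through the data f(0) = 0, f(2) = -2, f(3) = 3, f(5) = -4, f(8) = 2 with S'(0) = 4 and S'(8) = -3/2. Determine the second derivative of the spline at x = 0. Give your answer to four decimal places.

Let M_i = S''(x_i). Step sizes h_i = 2, 1, 2, 3; slopes of the chords Δ_i = (y_(i+1) - y_i)/h_i = -1, 5, -7/2, 2.
  2·M_0 + 6·M_1 + 1·M_2 = 6(Δ_1 - Δ_0) = 36
  1·M_1 + 6·M_2 + 2·M_3 = 6(Δ_2 - Δ_1) = -51
  2·M_2 + 10·M_3 + 3·M_4 = 6(Δ_3 - Δ_2) = 33
Clamped end conditions give two more equations: 2h_0·M_0 + h_0·M_1 = 6(Δ_0 - S'(0)) = -30 and h_3·M_3 + 2h_3·M_4 = 6(S'(8) - Δ_3) = -21.
Solving the tridiagonal system: M_0 = -2105/151, M_1 = 1945/151, M_2 = -2024/151, M_3 = 1249/151, M_4 = -1153/151.

-13.9404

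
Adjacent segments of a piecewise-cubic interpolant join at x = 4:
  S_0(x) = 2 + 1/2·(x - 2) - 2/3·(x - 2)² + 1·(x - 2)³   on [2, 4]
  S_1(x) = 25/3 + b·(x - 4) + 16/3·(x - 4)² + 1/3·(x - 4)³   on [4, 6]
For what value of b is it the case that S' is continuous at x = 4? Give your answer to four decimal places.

9.8333

S_0'(x) = 1/2 - 4/3·(x - 2) + 3·(x - 2)², so S_0'(4) = 59/6. On the right, S_1'(4) = b, so b = 59/6.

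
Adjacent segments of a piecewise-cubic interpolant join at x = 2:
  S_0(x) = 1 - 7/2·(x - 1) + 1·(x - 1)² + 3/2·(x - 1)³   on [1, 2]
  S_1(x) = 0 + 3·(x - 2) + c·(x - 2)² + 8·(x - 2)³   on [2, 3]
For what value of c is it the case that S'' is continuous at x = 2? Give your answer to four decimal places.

S_0''(x) = 2 + 9·(x - 1), so S_0''(2) = 11. On the right, S_1''(2) = 2c, so c = 11/2.

5.5000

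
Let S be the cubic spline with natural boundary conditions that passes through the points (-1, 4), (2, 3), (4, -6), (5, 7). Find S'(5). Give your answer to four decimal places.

16.2738

Write σ_i for S''(x_i). With h_i = 3, 2, 1 and divided differences Δ_i = -1/3, -9/2, 13, the continuity of S' gives the tridiagonal system
  3·σ_0 + 10·σ_1 + 2·σ_2 = 6(Δ_1 - Δ_0) = -25
  2·σ_1 + 6·σ_2 + 1·σ_3 = 6(Δ_2 - Δ_1) = 105
Natural end conditions: σ_0 = σ_3 = 0.
Hence σ_0 = 0, σ_1 = -45/7, σ_2 = 275/14, σ_3 = 0.
On [4, 5], S'(x) = b_2 + 2c_2·(x - 4) + 3d_2·(x - 4)² with b_2 = Δ_2 - h_2(2σ_2 + σ_3)/6 = 271/42, c_2 = σ_2/2 = 275/28, d_2 = (σ_3 - σ_2)/(6h_2) = -275/84. So S'(5) = 1367/84.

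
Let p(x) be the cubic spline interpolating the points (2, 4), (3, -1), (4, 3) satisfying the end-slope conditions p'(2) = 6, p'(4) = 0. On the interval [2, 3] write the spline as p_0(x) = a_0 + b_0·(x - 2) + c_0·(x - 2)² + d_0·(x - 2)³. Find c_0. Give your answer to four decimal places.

-24.7500

Put M_i = p'' at the i-th knot. Here h = (1, 1) and Δ = (-5, 4), so the interior equations h_(i-1)·M_(i-1) + 2(h_(i-1)+h_i)·M_i + h_i·M_(i+1) = 6(Δ_i − Δ_(i-1)) read
  1·M_0 + 4·M_1 + 1·M_2 = 6(Δ_1 - Δ_0) = 54
Clamped end conditions give two more equations: 2h_0·M_0 + h_0·M_1 = 6(Δ_0 - p'(2)) = -66 and h_1·M_1 + 2h_1·M_2 = 6(p'(4) - Δ_1) = -24.
Solving: M_0 = -99/2, M_1 = 33, M_2 = -57/2.
On [2, 3], with p_0(x) = a_0 + b_0·(x - 2) + c_0·(x - 2)² + d_0·(x - 2)³: c_0 = M_0/2 = -99/4, d_0 = (M_1 - M_0)/(6h_0) = 55/4, b_0 = Δ_0 - h_0(2M_0 + M_1)/6 = 6.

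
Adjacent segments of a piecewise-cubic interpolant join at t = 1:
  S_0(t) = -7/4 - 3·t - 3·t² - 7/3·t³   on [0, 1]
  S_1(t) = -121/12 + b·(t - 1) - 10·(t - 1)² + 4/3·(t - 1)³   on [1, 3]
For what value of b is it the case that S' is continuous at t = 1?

S_0'(t) = -3 - 6·t - 7·t², so S_0'(1) = -16. On the right, S_1'(1) = b, so b = -16.

-16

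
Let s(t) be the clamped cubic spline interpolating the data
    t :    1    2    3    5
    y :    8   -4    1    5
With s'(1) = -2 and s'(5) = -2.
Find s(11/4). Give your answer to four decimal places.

-1.3196

Let M_i = s''(x_i). Step sizes h_i = 1, 1, 2; slopes of the chords Δ_i = (y_(i+1) - y_i)/h_i = -12, 5, 2.
  1·M_0 + 4·M_1 + 1·M_2 = 6(Δ_1 - Δ_0) = 102
  1·M_1 + 6·M_2 + 2·M_3 = 6(Δ_2 - Δ_1) = -18
Clamped end conditions give two more equations: 2h_0·M_0 + h_0·M_1 = 6(Δ_0 - s'(1)) = -60 and h_2·M_2 + 2h_2·M_3 = 6(s'(5) - Δ_2) = -24.
Hence M_0 = -552/11, M_1 = 444/11, M_2 = -102/11, M_3 = -15/11.
On [2, 3], s(t) = -4 - 76/11·(t - 2) + 222/11·(t - 2)² - 91/11·(t - 2)³.
With (t - 2) = 3/4: s(11/4) = -929/704.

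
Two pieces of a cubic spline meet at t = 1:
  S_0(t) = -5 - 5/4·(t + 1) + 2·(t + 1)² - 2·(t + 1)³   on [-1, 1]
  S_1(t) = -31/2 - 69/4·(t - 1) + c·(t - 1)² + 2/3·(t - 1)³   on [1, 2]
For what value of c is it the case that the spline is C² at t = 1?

S_0''(t) = 4 - 12·(t + 1), so S_0''(1) = -20. On the right, S_1''(1) = 2c, so c = -10.

-10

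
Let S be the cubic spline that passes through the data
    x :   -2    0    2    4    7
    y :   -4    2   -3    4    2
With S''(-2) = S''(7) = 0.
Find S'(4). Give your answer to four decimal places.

With M_i denoting the second derivative at x_i, h_i = 2, 2, 2, 3, and Δ_i = (y_(i+1) − y_i)/h_i = 3, -5/2, 7/2, -2/3:
  2·M_0 + 8·M_1 + 2·M_2 = 6(Δ_1 - Δ_0) = -33
  2·M_1 + 8·M_2 + 2·M_3 = 6(Δ_2 - Δ_1) = 36
  2·M_2 + 10·M_3 + 3·M_4 = 6(Δ_3 - Δ_2) = -25
Natural end conditions: M_0 = M_4 = 0.
Hence M_0 = 0, M_1 = -416/71, M_2 = 985/142, M_3 = -276/71, M_4 = 0.
On [4, 7], S'(x) = b_3 + 2c_3·(x - 4) + 3d_3·(x - 4)² with b_3 = Δ_3 - h_3(2M_3 + M_4)/6 = 686/213, c_3 = M_3/2 = -138/71, d_3 = (M_4 - M_3)/(6h_3) = 46/213. So S'(4) = 686/213.

3.2207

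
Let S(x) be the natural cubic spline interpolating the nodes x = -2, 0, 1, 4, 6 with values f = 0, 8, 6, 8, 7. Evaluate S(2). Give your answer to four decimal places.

5.5101

Put M_i = S'' at the i-th knot. Here h = (2, 1, 3, 2) and Δ = (4, -2, 2/3, -1/2), so the interior equations h_(i-1)·M_(i-1) + 2(h_(i-1)+h_i)·M_i + h_i·M_(i+1) = 6(Δ_i − Δ_(i-1)) read
  2·M_0 + 6·M_1 + 1·M_2 = 6(Δ_1 - Δ_0) = -36
  1·M_1 + 8·M_2 + 3·M_3 = 6(Δ_2 - Δ_1) = 16
  3·M_2 + 10·M_3 + 2·M_4 = 6(Δ_3 - Δ_2) = -7
Natural end conditions: M_0 = M_4 = 0.
Solving: M_0 = 0, M_1 = -2737/416, M_2 = 723/208, M_3 = -725/416, M_4 = 0.
On [1, 4], S(x) = 6 - 4837/2496·(x - 1) + 723/416·(x - 1)² - 167/576·(x - 1)³.
With (x - 1) = 1: S(2) = 10315/1872.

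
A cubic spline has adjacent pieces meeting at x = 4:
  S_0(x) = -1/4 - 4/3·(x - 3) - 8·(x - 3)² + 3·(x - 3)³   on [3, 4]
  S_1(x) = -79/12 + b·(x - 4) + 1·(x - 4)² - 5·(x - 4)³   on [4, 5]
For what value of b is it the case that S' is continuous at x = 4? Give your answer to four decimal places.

-8.3333

S_0'(x) = -4/3 - 16·(x - 3) + 9·(x - 3)², so S_0'(4) = -25/3. On the right, S_1'(4) = b, so b = -25/3.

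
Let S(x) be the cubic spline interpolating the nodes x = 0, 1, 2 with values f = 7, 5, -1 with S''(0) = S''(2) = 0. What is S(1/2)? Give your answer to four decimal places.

6.3750

With M_i denoting the second derivative at x_i, h_i = 1, 1, and Δ_i = (y_(i+1) − y_i)/h_i = -2, -6:
  1·M_0 + 4·M_1 + 1·M_2 = 6(Δ_1 - Δ_0) = -24
Natural end conditions: M_0 = M_2 = 0.
Forward elimination and back-substitution give M_0 = 0, M_1 = -6, M_2 = 0.
On [0, 1], S(x) = 7 - 1·x + 0·x² - 1·x³.
With x = 1/2: S(1/2) = 51/8.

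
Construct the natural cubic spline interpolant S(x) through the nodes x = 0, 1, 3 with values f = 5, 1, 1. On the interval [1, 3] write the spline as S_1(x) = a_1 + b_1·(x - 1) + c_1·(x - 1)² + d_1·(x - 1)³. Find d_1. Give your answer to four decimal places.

-0.3333

Put σ_i = S'' at the i-th knot. Here h = (1, 2) and Δ = (-4, 0), so the interior equations h_(i-1)·σ_(i-1) + 2(h_(i-1)+h_i)·σ_i + h_i·σ_(i+1) = 6(Δ_i − Δ_(i-1)) read
  1·σ_0 + 6·σ_1 + 2·σ_2 = 6(Δ_1 - Δ_0) = 24
Natural end conditions: σ_0 = σ_2 = 0.
Solving: σ_0 = 0, σ_1 = 4, σ_2 = 0.
On [1, 3], with S_1(x) = a_1 + b_1·(x - 1) + c_1·(x - 1)² + d_1·(x - 1)³: c_1 = σ_1/2 = 2, d_1 = (σ_2 - σ_1)/(6h_1) = -1/3, b_1 = Δ_1 - h_1(2σ_1 + σ_2)/6 = -8/3.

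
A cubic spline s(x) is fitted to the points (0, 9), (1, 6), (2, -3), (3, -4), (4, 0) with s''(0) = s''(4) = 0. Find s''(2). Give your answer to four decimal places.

14.1429

Put σ_i = s'' at the i-th knot. Here h = (1, 1, 1, 1) and Δ = (-3, -9, -1, 4), so the interior equations h_(i-1)·σ_(i-1) + 2(h_(i-1)+h_i)·σ_i + h_i·σ_(i+1) = 6(Δ_i − Δ_(i-1)) read
  1·σ_0 + 4·σ_1 + 1·σ_2 = 6(Δ_1 - Δ_0) = -36
  1·σ_1 + 4·σ_2 + 1·σ_3 = 6(Δ_2 - Δ_1) = 48
  1·σ_2 + 4·σ_3 + 1·σ_4 = 6(Δ_3 - Δ_2) = 30
Natural end conditions: σ_0 = σ_4 = 0.
Forward elimination and back-substitution give σ_0 = 0, σ_1 = -351/28, σ_2 = 99/7, σ_3 = 111/28, σ_4 = 0.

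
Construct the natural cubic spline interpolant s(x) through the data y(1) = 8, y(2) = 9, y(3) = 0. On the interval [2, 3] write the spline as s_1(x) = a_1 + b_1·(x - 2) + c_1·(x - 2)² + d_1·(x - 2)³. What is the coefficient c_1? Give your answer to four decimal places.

With m_i denoting the second derivative at x_i, h_i = 1, 1, and Δ_i = (y_(i+1) − y_i)/h_i = 1, -9:
  1·m_0 + 4·m_1 + 1·m_2 = 6(Δ_1 - Δ_0) = -60
Natural end conditions: m_0 = m_2 = 0.
Solving: m_0 = 0, m_1 = -15, m_2 = 0.
On [2, 3], with s_1(x) = a_1 + b_1·(x - 2) + c_1·(x - 2)² + d_1·(x - 2)³: c_1 = m_1/2 = -15/2, d_1 = (m_2 - m_1)/(6h_1) = 5/2, b_1 = Δ_1 - h_1(2m_1 + m_2)/6 = -4.

-7.5000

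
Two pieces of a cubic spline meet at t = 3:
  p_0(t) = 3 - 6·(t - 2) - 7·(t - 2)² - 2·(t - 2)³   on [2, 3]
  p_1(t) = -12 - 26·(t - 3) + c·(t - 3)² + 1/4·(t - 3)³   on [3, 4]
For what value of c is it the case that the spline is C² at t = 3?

-13

p_0''(t) = -14 - 12·(t - 2), so p_0''(3) = -26. On the right, p_1''(3) = 2c, so c = -13.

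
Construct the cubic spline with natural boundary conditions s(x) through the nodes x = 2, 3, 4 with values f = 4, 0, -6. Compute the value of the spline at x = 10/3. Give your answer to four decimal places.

Let σ_i = s''(x_i). Step sizes h_i = 1, 1; slopes of the chords Δ_i = (y_(i+1) - y_i)/h_i = -4, -6.
  1·σ_0 + 4·σ_1 + 1·σ_2 = 6(Δ_1 - Δ_0) = -12
Natural end conditions: σ_0 = σ_2 = 0.
Solving: σ_0 = 0, σ_1 = -3, σ_2 = 0.
On [3, 4], s(x) = 0 - 5·(x - 3) - 3/2·(x - 3)² + 1/2·(x - 3)³.
With (x - 3) = 1/3: s(10/3) = -49/27.

-1.8148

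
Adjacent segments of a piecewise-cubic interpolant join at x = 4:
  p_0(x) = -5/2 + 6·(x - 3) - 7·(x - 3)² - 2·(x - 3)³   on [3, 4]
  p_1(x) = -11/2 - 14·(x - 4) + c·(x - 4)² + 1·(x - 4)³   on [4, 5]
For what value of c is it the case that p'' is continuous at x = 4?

-13

p_0''(x) = -14 - 12·(x - 3), so p_0''(4) = -26. On the right, p_1''(4) = 2c, so c = -13.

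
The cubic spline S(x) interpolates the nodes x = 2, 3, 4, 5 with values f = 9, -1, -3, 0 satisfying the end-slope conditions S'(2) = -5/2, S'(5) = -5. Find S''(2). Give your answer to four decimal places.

Write σ_i for S''(x_i). With h_i = 1, 1, 1 and divided differences Δ_i = -10, -2, 3, the continuity of S' gives the tridiagonal system
  1·σ_0 + 4·σ_1 + 1·σ_2 = 6(Δ_1 - Δ_0) = 48
  1·σ_1 + 4·σ_2 + 1·σ_3 = 6(Δ_2 - Δ_1) = 30
Clamped end conditions give two more equations: 2h_0·σ_0 + h_0·σ_1 = 6(Δ_0 - S'(2)) = -45 and h_2·σ_2 + 2h_2·σ_3 = 6(S'(5) - Δ_2) = -48.
Solving the tridiagonal system: σ_0 = -466/15, σ_1 = 257/15, σ_2 = 158/15, σ_3 = -439/15.

-31.0667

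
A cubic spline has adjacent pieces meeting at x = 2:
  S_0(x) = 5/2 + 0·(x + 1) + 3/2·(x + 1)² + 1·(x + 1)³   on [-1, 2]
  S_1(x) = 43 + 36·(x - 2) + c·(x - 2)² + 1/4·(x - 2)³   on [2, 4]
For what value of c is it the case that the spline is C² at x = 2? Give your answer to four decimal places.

S_0''(x) = 3 + 6·(x + 1), so S_0''(2) = 21. On the right, S_1''(2) = 2c, so c = 21/2.

10.5000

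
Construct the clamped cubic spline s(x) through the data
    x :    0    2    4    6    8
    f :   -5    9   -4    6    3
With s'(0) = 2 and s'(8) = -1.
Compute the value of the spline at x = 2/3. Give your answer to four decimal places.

Write M_i for s''(x_i). With h_i = 2, 2, 2, 2 and divided differences Δ_i = 7, -13/2, 5, -3/2, the continuity of s' gives the tridiagonal system
  2·M_0 + 8·M_1 + 2·M_2 = 6(Δ_1 - Δ_0) = -81
  2·M_1 + 8·M_2 + 2·M_3 = 6(Δ_2 - Δ_1) = 69
  2·M_2 + 8·M_3 + 2·M_4 = 6(Δ_3 - Δ_2) = -39
Clamped end conditions give two more equations: 2h_0·M_0 + h_0·M_1 = 6(Δ_0 - s'(0)) = 30 and h_3·M_3 + 2h_3·M_4 = 6(s'(8) - Δ_3) = 3.
Solving: M_0 = 465/28, M_1 = -255/14, M_2 = 63/4, M_3 = -72/7, M_4 = 165/28.
On [0, 2], s(x) = -5 + 2·x + 465/56·x² - 325/112·x³.
With x = 2/3: s(2/3) = -158/189.

-0.8360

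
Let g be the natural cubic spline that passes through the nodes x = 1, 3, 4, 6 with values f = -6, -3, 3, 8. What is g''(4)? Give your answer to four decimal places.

-4.3714

Let M_i = g''(x_i). Step sizes h_i = 2, 1, 2; slopes of the chords Δ_i = (y_(i+1) - y_i)/h_i = 3/2, 6, 5/2.
  2·M_0 + 6·M_1 + 1·M_2 = 6(Δ_1 - Δ_0) = 27
  1·M_1 + 6·M_2 + 2·M_3 = 6(Δ_2 - Δ_1) = -21
Natural end conditions: M_0 = M_3 = 0.
Solving the tridiagonal system: M_0 = 0, M_1 = 183/35, M_2 = -153/35, M_3 = 0.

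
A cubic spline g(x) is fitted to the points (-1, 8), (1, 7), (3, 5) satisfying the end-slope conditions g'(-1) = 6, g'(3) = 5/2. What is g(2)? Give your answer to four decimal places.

Let M_i = g''(x_i). Step sizes h_i = 2, 2; slopes of the chords Δ_i = (y_(i+1) - y_i)/h_i = -1/2, -1.
  2·M_0 + 8·M_1 + 2·M_2 = 6(Δ_1 - Δ_0) = -3
Clamped end conditions give two more equations: 2h_0·M_0 + h_0·M_1 = 6(Δ_0 - g'(-1)) = -39 and h_1·M_1 + 2h_1·M_2 = 6(g'(3) - Δ_1) = 21.
Solving: M_0 = -41/4, M_1 = 1, M_2 = 19/4.
On [1, 3], g(x) = 7 - 13/4·(x - 1) + 1/2·(x - 1)² + 5/16·(x - 1)³.
With (x - 1) = 1: g(2) = 73/16.

4.5625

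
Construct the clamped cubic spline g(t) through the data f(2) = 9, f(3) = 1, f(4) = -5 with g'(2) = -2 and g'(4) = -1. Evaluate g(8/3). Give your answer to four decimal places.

4.3704

Let m_i = g''(x_i). Step sizes h_i = 1, 1; slopes of the chords Δ_i = (y_(i+1) - y_i)/h_i = -8, -6.
  1·m_0 + 4·m_1 + 1·m_2 = 6(Δ_1 - Δ_0) = 12
Clamped end conditions give two more equations: 2h_0·m_0 + h_0·m_1 = 6(Δ_0 - g'(2)) = -36 and h_1·m_1 + 2h_1·m_2 = 6(g'(4) - Δ_1) = 30.
Forward elimination and back-substitution give m_0 = -41/2, m_1 = 5, m_2 = 25/2.
On [2, 3], g(t) = 9 - 2·(t - 2) - 41/4·(t - 2)² + 17/4·(t - 2)³.
With (t - 2) = 2/3: g(8/3) = 118/27.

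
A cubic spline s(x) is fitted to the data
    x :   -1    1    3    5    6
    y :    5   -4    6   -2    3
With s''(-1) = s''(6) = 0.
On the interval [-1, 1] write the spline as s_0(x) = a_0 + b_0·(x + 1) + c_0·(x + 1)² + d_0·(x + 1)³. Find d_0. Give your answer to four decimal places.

Put M_i = s'' at the i-th knot. Here h = (2, 2, 2, 1) and Δ = (-9/2, 5, -4, 5), so the interior equations h_(i-1)·M_(i-1) + 2(h_(i-1)+h_i)·M_i + h_i·M_(i+1) = 6(Δ_i − Δ_(i-1)) read
  2·M_0 + 8·M_1 + 2·M_2 = 6(Δ_1 - Δ_0) = 57
  2·M_1 + 8·M_2 + 2·M_3 = 6(Δ_2 - Δ_1) = -54
  2·M_2 + 6·M_3 + 1·M_4 = 6(Δ_3 - Δ_2) = 54
Natural end conditions: M_0 = M_4 = 0.
Hence M_0 = 0, M_1 = 843/82, M_2 = -1035/82, M_3 = 1083/82, M_4 = 0.
On [-1, 1], with s_0(x) = a_0 + b_0·(x + 1) + c_0·(x + 1)² + d_0·(x + 1)³: c_0 = M_0/2 = 0, d_0 = (M_1 - M_0)/(6h_0) = 281/328, b_0 = Δ_0 - h_0(2M_0 + M_1)/6 = -325/41.

0.8567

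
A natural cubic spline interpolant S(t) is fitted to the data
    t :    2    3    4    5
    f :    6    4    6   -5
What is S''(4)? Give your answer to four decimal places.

Write M_i for S''(x_i). With h_i = 1, 1, 1 and divided differences Δ_i = -2, 2, -11, the continuity of S' gives the tridiagonal system
  1·M_0 + 4·M_1 + 1·M_2 = 6(Δ_1 - Δ_0) = 24
  1·M_1 + 4·M_2 + 1·M_3 = 6(Δ_2 - Δ_1) = -78
Natural end conditions: M_0 = M_3 = 0.
Forward elimination and back-substitution give M_0 = 0, M_1 = 58/5, M_2 = -112/5, M_3 = 0.

-22.4000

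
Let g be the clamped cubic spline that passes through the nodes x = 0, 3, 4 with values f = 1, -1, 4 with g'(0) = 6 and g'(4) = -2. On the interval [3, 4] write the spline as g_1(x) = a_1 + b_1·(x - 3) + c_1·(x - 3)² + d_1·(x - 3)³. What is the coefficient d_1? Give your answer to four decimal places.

Put M_i = g'' at the i-th knot. Here h = (3, 1) and Δ = (-2/3, 5), so the interior equations h_(i-1)·M_(i-1) + 2(h_(i-1)+h_i)·M_i + h_i·M_(i+1) = 6(Δ_i − Δ_(i-1)) read
  3·M_0 + 8·M_1 + 1·M_2 = 6(Δ_1 - Δ_0) = 34
Clamped end conditions give two more equations: 2h_0·M_0 + h_0·M_1 = 6(Δ_0 - g'(0)) = -40 and h_1·M_1 + 2h_1·M_2 = 6(g'(4) - Δ_1) = -42.
Solving the tridiagonal system: M_0 = -155/12, M_1 = 25/2, M_2 = -109/4.
On [3, 4], with g_1(x) = a_1 + b_1·(x - 3) + c_1·(x - 3)² + d_1·(x - 3)³: c_1 = M_1/2 = 25/4, d_1 = (M_2 - M_1)/(6h_1) = -53/8, b_1 = Δ_1 - h_1(2M_1 + M_2)/6 = 43/8.

-6.6250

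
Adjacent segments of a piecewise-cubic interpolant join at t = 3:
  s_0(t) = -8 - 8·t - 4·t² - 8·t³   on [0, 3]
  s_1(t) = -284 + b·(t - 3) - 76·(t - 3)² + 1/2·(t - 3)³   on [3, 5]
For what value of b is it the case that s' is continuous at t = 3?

s_0'(t) = -8 - 8·t - 24·t², so s_0'(3) = -248. On the right, s_1'(3) = b, so b = -248.

-248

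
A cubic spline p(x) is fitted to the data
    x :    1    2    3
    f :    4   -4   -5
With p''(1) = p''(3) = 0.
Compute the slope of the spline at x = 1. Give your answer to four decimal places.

Write m_i for p''(x_i). With h_i = 1, 1 and divided differences Δ_i = -8, -1, the continuity of p' gives the tridiagonal system
  1·m_0 + 4·m_1 + 1·m_2 = 6(Δ_1 - Δ_0) = 42
Natural end conditions: m_0 = m_2 = 0.
Solving the tridiagonal system: m_0 = 0, m_1 = 21/2, m_2 = 0.
On [1, 2], p'(x) = b_0 + 2c_0·(x - 1) + 3d_0·(x - 1)² with b_0 = Δ_0 - h_0(2m_0 + m_1)/6 = -39/4, c_0 = m_0/2 = 0, d_0 = (m_1 - m_0)/(6h_0) = 7/4. So p'(1) = -39/4.

-9.7500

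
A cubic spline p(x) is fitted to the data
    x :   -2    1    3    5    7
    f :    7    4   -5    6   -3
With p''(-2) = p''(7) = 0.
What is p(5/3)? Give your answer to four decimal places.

-0.1341

With σ_i denoting the second derivative at x_i, h_i = 3, 2, 2, 2, and Δ_i = (y_(i+1) − y_i)/h_i = -1, -9/2, 11/2, -9/2:
  3·σ_0 + 10·σ_1 + 2·σ_2 = 6(Δ_1 - Δ_0) = -21
  2·σ_1 + 8·σ_2 + 2·σ_3 = 6(Δ_2 - Δ_1) = 60
  2·σ_2 + 8·σ_3 + 2·σ_4 = 6(Δ_3 - Δ_2) = -60
Natural end conditions: σ_0 = σ_4 = 0.
Solving the tridiagonal system: σ_0 = 0, σ_1 = -615/142, σ_2 = 792/71, σ_3 = -1461/142, σ_4 = 0.
On [1, 3], p(x) = 4 - 757/142·(x - 1) - 615/284·(x - 1)² + 733/568·(x - 1)³.
With (x - 1) = 2/3: p(5/3) = -257/1917.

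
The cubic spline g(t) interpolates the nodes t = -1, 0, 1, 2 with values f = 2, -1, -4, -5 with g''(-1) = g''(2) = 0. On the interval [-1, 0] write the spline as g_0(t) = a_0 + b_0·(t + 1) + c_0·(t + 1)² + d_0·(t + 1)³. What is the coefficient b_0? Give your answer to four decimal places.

Let M_i = g''(x_i). Step sizes h_i = 1, 1, 1; slopes of the chords Δ_i = (y_(i+1) - y_i)/h_i = -3, -3, -1.
  1·M_0 + 4·M_1 + 1·M_2 = 6(Δ_1 - Δ_0) = 0
  1·M_1 + 4·M_2 + 1·M_3 = 6(Δ_2 - Δ_1) = 12
Natural end conditions: M_0 = M_3 = 0.
Hence M_0 = 0, M_1 = -4/5, M_2 = 16/5, M_3 = 0.
On [-1, 0], with g_0(t) = a_0 + b_0·(t + 1) + c_0·(t + 1)² + d_0·(t + 1)³: c_0 = M_0/2 = 0, d_0 = (M_1 - M_0)/(6h_0) = -2/15, b_0 = Δ_0 - h_0(2M_0 + M_1)/6 = -43/15.

-2.8667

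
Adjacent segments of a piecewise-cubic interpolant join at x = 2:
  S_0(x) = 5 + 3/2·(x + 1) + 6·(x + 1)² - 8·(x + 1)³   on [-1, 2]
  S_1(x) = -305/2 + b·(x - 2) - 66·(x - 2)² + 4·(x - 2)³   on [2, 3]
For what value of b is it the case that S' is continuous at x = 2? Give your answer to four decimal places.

S_0'(x) = 3/2 + 12·(x + 1) - 24·(x + 1)², so S_0'(2) = -357/2. On the right, S_1'(2) = b, so b = -357/2.

-178.5000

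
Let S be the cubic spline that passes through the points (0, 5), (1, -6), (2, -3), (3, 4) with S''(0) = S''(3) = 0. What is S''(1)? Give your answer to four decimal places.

Write M_i for S''(x_i). With h_i = 1, 1, 1 and divided differences Δ_i = -11, 3, 7, the continuity of S' gives the tridiagonal system
  1·M_0 + 4·M_1 + 1·M_2 = 6(Δ_1 - Δ_0) = 84
  1·M_1 + 4·M_2 + 1·M_3 = 6(Δ_2 - Δ_1) = 24
Natural end conditions: M_0 = M_3 = 0.
Solving the tridiagonal system: M_0 = 0, M_1 = 104/5, M_2 = 4/5, M_3 = 0.

20.8000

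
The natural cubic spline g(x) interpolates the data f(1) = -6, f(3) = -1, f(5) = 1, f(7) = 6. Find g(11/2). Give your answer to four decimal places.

Let M_i = g''(x_i). Step sizes h_i = 2, 2, 2; slopes of the chords Δ_i = (y_(i+1) - y_i)/h_i = 5/2, 1, 5/2.
  2·M_0 + 8·M_1 + 2·M_2 = 6(Δ_1 - Δ_0) = -9
  2·M_1 + 8·M_2 + 2·M_3 = 6(Δ_2 - Δ_1) = 9
Natural end conditions: M_0 = M_3 = 0.
Hence M_0 = 0, M_1 = -3/2, M_2 = 3/2, M_3 = 0.
On [5, 7], g(x) = 1 + 3/2·(x - 5) + 3/4·(x - 5)² - 1/8·(x - 5)³.
With (x - 5) = 1/2: g(11/2) = 123/64.

1.9219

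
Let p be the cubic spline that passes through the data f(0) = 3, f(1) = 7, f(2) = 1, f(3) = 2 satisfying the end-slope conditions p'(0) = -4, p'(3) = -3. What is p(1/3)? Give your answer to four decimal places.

3.4247

With m_i denoting the second derivative at x_i, h_i = 1, 1, 1, and Δ_i = (y_(i+1) − y_i)/h_i = 4, -6, 1:
  1·m_0 + 4·m_1 + 1·m_2 = 6(Δ_1 - Δ_0) = -60
  1·m_1 + 4·m_2 + 1·m_3 = 6(Δ_2 - Δ_1) = 42
Clamped end conditions give two more equations: 2h_0·m_0 + h_0·m_1 = 6(Δ_0 - p'(0)) = 48 and h_2·m_2 + 2h_2·m_3 = 6(p'(3) - Δ_2) = -24.
Forward elimination and back-substitution give m_0 = 592/15, m_1 = -464/15, m_2 = 364/15, m_3 = -362/15.
On [0, 1], p(x) = 3 - 4·x + 296/15·x² - 176/15·x³.
With x = 1/3: p(1/3) = 1387/405.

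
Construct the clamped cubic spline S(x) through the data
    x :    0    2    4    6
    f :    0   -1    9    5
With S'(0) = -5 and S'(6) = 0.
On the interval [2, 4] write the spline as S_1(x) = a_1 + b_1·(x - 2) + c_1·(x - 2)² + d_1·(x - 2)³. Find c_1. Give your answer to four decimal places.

Let m_i = S''(x_i). Step sizes h_i = 2, 2, 2; slopes of the chords Δ_i = (y_(i+1) - y_i)/h_i = -1/2, 5, -2.
  2·m_0 + 8·m_1 + 2·m_2 = 6(Δ_1 - Δ_0) = 33
  2·m_1 + 8·m_2 + 2·m_3 = 6(Δ_2 - Δ_1) = -42
Clamped end conditions give two more equations: 2h_0·m_0 + h_0·m_1 = 6(Δ_0 - S'(0)) = 27 and h_2·m_2 + 2h_2·m_3 = 6(S'(6) - Δ_2) = 12.
Forward elimination and back-substitution give m_0 = 25/6, m_1 = 31/6, m_2 = -25/3, m_3 = 43/6.
On [2, 4], with S_1(x) = a_1 + b_1·(x - 2) + c_1·(x - 2)² + d_1·(x - 2)³: c_1 = m_1/2 = 31/12, d_1 = (m_2 - m_1)/(6h_1) = -9/8, b_1 = Δ_1 - h_1(2m_1 + m_2)/6 = 13/3.

2.5833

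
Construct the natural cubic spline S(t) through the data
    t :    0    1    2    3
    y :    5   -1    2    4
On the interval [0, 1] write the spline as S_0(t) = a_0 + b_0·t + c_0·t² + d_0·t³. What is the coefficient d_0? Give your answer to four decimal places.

2.4667

With σ_i denoting the second derivative at x_i, h_i = 1, 1, 1, and Δ_i = (y_(i+1) − y_i)/h_i = -6, 3, 2:
  1·σ_0 + 4·σ_1 + 1·σ_2 = 6(Δ_1 - Δ_0) = 54
  1·σ_1 + 4·σ_2 + 1·σ_3 = 6(Δ_2 - Δ_1) = -6
Natural end conditions: σ_0 = σ_3 = 0.
Solving the tridiagonal system: σ_0 = 0, σ_1 = 74/5, σ_2 = -26/5, σ_3 = 0.
On [0, 1], with S_0(t) = a_0 + b_0·t + c_0·t² + d_0·t³: c_0 = σ_0/2 = 0, d_0 = (σ_1 - σ_0)/(6h_0) = 37/15, b_0 = Δ_0 - h_0(2σ_0 + σ_1)/6 = -127/15.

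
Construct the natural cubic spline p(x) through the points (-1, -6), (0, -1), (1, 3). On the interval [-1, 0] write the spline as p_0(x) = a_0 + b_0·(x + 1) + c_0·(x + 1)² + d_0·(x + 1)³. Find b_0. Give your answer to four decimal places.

With σ_i denoting the second derivative at x_i, h_i = 1, 1, and Δ_i = (y_(i+1) − y_i)/h_i = 5, 4:
  1·σ_0 + 4·σ_1 + 1·σ_2 = 6(Δ_1 - Δ_0) = -6
Natural end conditions: σ_0 = σ_2 = 0.
Forward elimination and back-substitution give σ_0 = 0, σ_1 = -3/2, σ_2 = 0.
On [-1, 0], with p_0(x) = a_0 + b_0·(x + 1) + c_0·(x + 1)² + d_0·(x + 1)³: c_0 = σ_0/2 = 0, d_0 = (σ_1 - σ_0)/(6h_0) = -1/4, b_0 = Δ_0 - h_0(2σ_0 + σ_1)/6 = 21/4.

5.2500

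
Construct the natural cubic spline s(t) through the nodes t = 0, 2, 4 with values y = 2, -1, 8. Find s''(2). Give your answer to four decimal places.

4.5000

Write M_i for s''(x_i). With h_i = 2, 2 and divided differences Δ_i = -3/2, 9/2, the continuity of s' gives the tridiagonal system
  2·M_0 + 8·M_1 + 2·M_2 = 6(Δ_1 - Δ_0) = 36
Natural end conditions: M_0 = M_2 = 0.
Solving the tridiagonal system: M_0 = 0, M_1 = 9/2, M_2 = 0.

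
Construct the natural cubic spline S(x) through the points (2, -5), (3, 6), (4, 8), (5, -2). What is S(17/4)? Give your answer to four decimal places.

With σ_i denoting the second derivative at x_i, h_i = 1, 1, 1, and Δ_i = (y_(i+1) − y_i)/h_i = 11, 2, -10:
  1·σ_0 + 4·σ_1 + 1·σ_2 = 6(Δ_1 - Δ_0) = -54
  1·σ_1 + 4·σ_2 + 1·σ_3 = 6(Δ_2 - Δ_1) = -72
Natural end conditions: σ_0 = σ_3 = 0.
Forward elimination and back-substitution give σ_0 = 0, σ_1 = -48/5, σ_2 = -78/5, σ_3 = 0.
On [4, 5], S(x) = 8 - 24/5·(x - 4) - 39/5·(x - 4)² + 13/5·(x - 4)³.
With (x - 4) = 1/4: S(17/4) = 2033/320.

6.3531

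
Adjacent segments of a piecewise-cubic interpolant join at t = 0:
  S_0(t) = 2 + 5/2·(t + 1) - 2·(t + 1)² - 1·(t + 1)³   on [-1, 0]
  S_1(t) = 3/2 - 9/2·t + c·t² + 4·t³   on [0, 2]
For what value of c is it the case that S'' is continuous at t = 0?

-5

S_0''(t) = -4 - 6·(t + 1), so S_0''(0) = -10. On the right, S_1''(0) = 2c, so c = -5.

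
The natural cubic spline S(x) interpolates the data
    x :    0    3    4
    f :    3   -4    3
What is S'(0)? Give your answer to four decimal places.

-5.8333

Put m_i = S'' at the i-th knot. Here h = (3, 1) and Δ = (-7/3, 7), so the interior equations h_(i-1)·m_(i-1) + 2(h_(i-1)+h_i)·m_i + h_i·m_(i+1) = 6(Δ_i − Δ_(i-1)) read
  3·m_0 + 8·m_1 + 1·m_2 = 6(Δ_1 - Δ_0) = 56
Natural end conditions: m_0 = m_2 = 0.
Solving: m_0 = 0, m_1 = 7, m_2 = 0.
On [0, 3], S'(x) = b_0 + 2c_0·x + 3d_0·x² with b_0 = Δ_0 - h_0(2m_0 + m_1)/6 = -35/6, c_0 = m_0/2 = 0, d_0 = (m_1 - m_0)/(6h_0) = 7/18. So S'(0) = -35/6.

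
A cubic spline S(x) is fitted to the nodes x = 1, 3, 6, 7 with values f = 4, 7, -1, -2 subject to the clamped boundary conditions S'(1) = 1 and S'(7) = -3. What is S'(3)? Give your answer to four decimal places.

Let m_i = S''(x_i). Step sizes h_i = 2, 3, 1; slopes of the chords Δ_i = (y_(i+1) - y_i)/h_i = 3/2, -8/3, -1.
  2·m_0 + 10·m_1 + 3·m_2 = 6(Δ_1 - Δ_0) = -25
  3·m_1 + 8·m_2 + 1·m_3 = 6(Δ_2 - Δ_1) = 10
Clamped end conditions give two more equations: 2h_0·m_0 + h_0·m_1 = 6(Δ_0 - S'(1)) = 3 and h_2·m_2 + 2h_2·m_3 = 6(S'(7) - Δ_2) = -12.
Hence m_0 = 223/78, m_1 = -329/78, m_2 = 149/39, m_3 = -617/78.
On [3, 6], S'(x) = b_1 + 2c_1·(x - 3) + 3d_1·(x - 3)² with b_1 = Δ_1 - h_1(2m_1 + m_2)/6 = -14/39, c_1 = m_1/2 = -329/156, d_1 = (m_2 - m_1)/(6h_1) = 209/468. So S'(3) = -14/39.

-0.3590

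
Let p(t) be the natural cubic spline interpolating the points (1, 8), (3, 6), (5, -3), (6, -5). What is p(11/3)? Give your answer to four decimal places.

Let M_i = p''(x_i). Step sizes h_i = 2, 2, 1; slopes of the chords Δ_i = (y_(i+1) - y_i)/h_i = -1, -9/2, -2.
  2·M_0 + 8·M_1 + 2·M_2 = 6(Δ_1 - Δ_0) = -21
  2·M_1 + 6·M_2 + 1·M_3 = 6(Δ_2 - Δ_1) = 15
Natural end conditions: M_0 = M_3 = 0.
Hence M_0 = 0, M_1 = -39/11, M_2 = 81/22, M_3 = 0.
On [3, 5], p(t) = 6 - 37/11·(t - 3) - 39/22·(t - 3)² + 53/88·(t - 3)³.
With (t - 3) = 2/3: p(11/3) = 85/27.

3.1481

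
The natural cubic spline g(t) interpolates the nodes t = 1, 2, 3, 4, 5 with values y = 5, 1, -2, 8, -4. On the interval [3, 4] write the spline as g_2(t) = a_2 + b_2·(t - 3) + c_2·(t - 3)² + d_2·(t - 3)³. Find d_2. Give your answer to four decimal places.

Let M_i = g''(x_i). Step sizes h_i = 1, 1, 1, 1; slopes of the chords Δ_i = (y_(i+1) - y_i)/h_i = -4, -3, 10, -12.
  1·M_0 + 4·M_1 + 1·M_2 = 6(Δ_1 - Δ_0) = 6
  1·M_1 + 4·M_2 + 1·M_3 = 6(Δ_2 - Δ_1) = 78
  1·M_2 + 4·M_3 + 1·M_4 = 6(Δ_3 - Δ_2) = -132
Natural end conditions: M_0 = M_4 = 0.
Solving the tridiagonal system: M_0 = 0, M_1 = -177/28, M_2 = 219/7, M_3 = -1143/28, M_4 = 0.
On [3, 4], with g_2(t) = a_2 + b_2·(t - 3) + c_2·(t - 3)² + d_2·(t - 3)³: c_2 = M_2/2 = 219/14, d_2 = (M_3 - M_2)/(6h_2) = -673/56, b_2 = Δ_2 - h_2(2M_2 + M_3)/6 = 51/8.

-12.0179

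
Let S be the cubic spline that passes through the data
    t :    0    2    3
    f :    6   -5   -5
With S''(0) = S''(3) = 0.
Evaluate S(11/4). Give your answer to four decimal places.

-5.2148

Let m_i = S''(x_i). Step sizes h_i = 2, 1; slopes of the chords Δ_i = (y_(i+1) - y_i)/h_i = -11/2, 0.
  2·m_0 + 6·m_1 + 1·m_2 = 6(Δ_1 - Δ_0) = 33
Natural end conditions: m_0 = m_2 = 0.
Solving: m_0 = 0, m_1 = 11/2, m_2 = 0.
On [2, 3], S(t) = -5 - 11/6·(t - 2) + 11/4·(t - 2)² - 11/12·(t - 2)³.
With (t - 2) = 3/4: S(11/4) = -1335/256.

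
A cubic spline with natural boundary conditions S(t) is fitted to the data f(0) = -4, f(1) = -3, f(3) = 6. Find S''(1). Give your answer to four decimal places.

3.5000

Put σ_i = S'' at the i-th knot. Here h = (1, 2) and Δ = (1, 9/2), so the interior equations h_(i-1)·σ_(i-1) + 2(h_(i-1)+h_i)·σ_i + h_i·σ_(i+1) = 6(Δ_i − Δ_(i-1)) read
  1·σ_0 + 6·σ_1 + 2·σ_2 = 6(Δ_1 - Δ_0) = 21
Natural end conditions: σ_0 = σ_2 = 0.
Solving: σ_0 = 0, σ_1 = 7/2, σ_2 = 0.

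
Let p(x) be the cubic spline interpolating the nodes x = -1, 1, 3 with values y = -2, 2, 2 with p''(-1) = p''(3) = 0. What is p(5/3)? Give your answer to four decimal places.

Put M_i = p'' at the i-th knot. Here h = (2, 2) and Δ = (2, 0), so the interior equations h_(i-1)·M_(i-1) + 2(h_(i-1)+h_i)·M_i + h_i·M_(i+1) = 6(Δ_i − Δ_(i-1)) read
  2·M_0 + 8·M_1 + 2·M_2 = 6(Δ_1 - Δ_0) = -12
Natural end conditions: M_0 = M_2 = 0.
Solving: M_0 = 0, M_1 = -3/2, M_2 = 0.
On [1, 3], p(x) = 2 + 1·(x - 1) - 3/4·(x - 1)² + 1/8·(x - 1)³.
With (x - 1) = 2/3: p(5/3) = 64/27.

2.3704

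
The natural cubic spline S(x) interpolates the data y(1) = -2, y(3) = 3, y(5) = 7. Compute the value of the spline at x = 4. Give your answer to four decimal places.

Let m_i = S''(x_i). Step sizes h_i = 2, 2; slopes of the chords Δ_i = (y_(i+1) - y_i)/h_i = 5/2, 2.
  2·m_0 + 8·m_1 + 2·m_2 = 6(Δ_1 - Δ_0) = -3
Natural end conditions: m_0 = m_2 = 0.
Solving: m_0 = 0, m_1 = -3/8, m_2 = 0.
On [3, 5], S(x) = 3 + 9/4·(x - 3) - 3/16·(x - 3)² + 1/32·(x - 3)³.
With (x - 3) = 1: S(4) = 163/32.

5.0938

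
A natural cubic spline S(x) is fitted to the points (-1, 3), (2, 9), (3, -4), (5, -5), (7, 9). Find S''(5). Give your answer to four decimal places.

Put m_i = S'' at the i-th knot. Here h = (3, 1, 2, 2) and Δ = (2, -13, -1/2, 7), so the interior equations h_(i-1)·m_(i-1) + 2(h_(i-1)+h_i)·m_i + h_i·m_(i+1) = 6(Δ_i − Δ_(i-1)) read
  3·m_0 + 8·m_1 + 1·m_2 = 6(Δ_1 - Δ_0) = -90
  1·m_1 + 6·m_2 + 2·m_3 = 6(Δ_2 - Δ_1) = 75
  2·m_2 + 8·m_3 + 2·m_4 = 6(Δ_3 - Δ_2) = 45
Natural end conditions: m_0 = m_4 = 0.
Solving the tridiagonal system: m_0 = 0, m_1 = -2235/172, m_2 = 600/43, m_3 = 735/344, m_4 = 0.

2.1366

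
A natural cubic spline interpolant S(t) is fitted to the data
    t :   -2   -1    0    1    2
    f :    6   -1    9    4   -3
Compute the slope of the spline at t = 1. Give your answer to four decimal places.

-8.6786

Write σ_i for S''(x_i). With h_i = 1, 1, 1, 1 and divided differences Δ_i = -7, 10, -5, -7, the continuity of S' gives the tridiagonal system
  1·σ_0 + 4·σ_1 + 1·σ_2 = 6(Δ_1 - Δ_0) = 102
  1·σ_1 + 4·σ_2 + 1·σ_3 = 6(Δ_2 - Δ_1) = -90
  1·σ_2 + 4·σ_3 + 1·σ_4 = 6(Δ_3 - Δ_2) = -12
Natural end conditions: σ_0 = σ_4 = 0.
Solving: σ_0 = 0, σ_1 = 939/28, σ_2 = -225/7, σ_3 = 141/28, σ_4 = 0.
On [1, 2], S'(t) = b_3 + 2c_3·(t - 1) + 3d_3·(t - 1)² with b_3 = Δ_3 - h_3(2σ_3 + σ_4)/6 = -243/28, c_3 = σ_3/2 = 141/56, d_3 = (σ_4 - σ_3)/(6h_3) = -47/56. So S'(1) = -243/28.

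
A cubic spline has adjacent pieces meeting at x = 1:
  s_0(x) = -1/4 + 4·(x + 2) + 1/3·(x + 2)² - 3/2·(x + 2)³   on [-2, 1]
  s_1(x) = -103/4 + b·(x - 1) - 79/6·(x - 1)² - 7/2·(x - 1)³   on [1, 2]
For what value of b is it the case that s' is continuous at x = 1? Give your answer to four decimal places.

s_0'(x) = 4 + 2/3·(x + 2) - 9/2·(x + 2)², so s_0'(1) = -69/2. On the right, s_1'(1) = b, so b = -69/2.

-34.5000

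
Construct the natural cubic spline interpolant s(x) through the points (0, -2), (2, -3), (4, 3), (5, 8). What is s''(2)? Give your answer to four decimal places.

2.3182

Put M_i = s'' at the i-th knot. Here h = (2, 2, 1) and Δ = (-1/2, 3, 5), so the interior equations h_(i-1)·M_(i-1) + 2(h_(i-1)+h_i)·M_i + h_i·M_(i+1) = 6(Δ_i − Δ_(i-1)) read
  2·M_0 + 8·M_1 + 2·M_2 = 6(Δ_1 - Δ_0) = 21
  2·M_1 + 6·M_2 + 1·M_3 = 6(Δ_2 - Δ_1) = 12
Natural end conditions: M_0 = M_3 = 0.
Hence M_0 = 0, M_1 = 51/22, M_2 = 27/22, M_3 = 0.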